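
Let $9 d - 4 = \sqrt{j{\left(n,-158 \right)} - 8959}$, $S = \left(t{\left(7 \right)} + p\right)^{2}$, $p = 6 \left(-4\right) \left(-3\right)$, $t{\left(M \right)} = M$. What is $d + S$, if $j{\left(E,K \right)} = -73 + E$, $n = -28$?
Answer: $\frac{56173}{9} + \frac{2 i \sqrt{2265}}{9} \approx 6241.4 + 10.576 i$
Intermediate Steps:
$p = 72$ ($p = \left(-24\right) \left(-3\right) = 72$)
$S = 6241$ ($S = \left(7 + 72\right)^{2} = 79^{2} = 6241$)
$d = \frac{4}{9} + \frac{2 i \sqrt{2265}}{9}$ ($d = \frac{4}{9} + \frac{\sqrt{\left(-73 - 28\right) - 8959}}{9} = \frac{4}{9} + \frac{\sqrt{-101 - 8959}}{9} = \frac{4}{9} + \frac{\sqrt{-9060}}{9} = \frac{4}{9} + \frac{2 i \sqrt{2265}}{9} \approx 0.44444 + 10.576 i$)
$d + S = \left(\frac{4}{9} + \frac{2 i \sqrt{2265}}{9}\right) + 6241 = \frac{56173}{9} + \frac{2 i \sqrt{2265}}{9}$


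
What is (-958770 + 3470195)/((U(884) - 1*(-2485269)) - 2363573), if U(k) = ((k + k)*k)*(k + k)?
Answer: 2511425/2763350112 ≈ 0.00090883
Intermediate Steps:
U(k) = 4*k³ (U(k) = ((2*k)*k)*(2*k) = (2*k²)*(2*k) = 4*k³)
(-958770 + 3470195)/((U(884) - 1*(-2485269)) - 2363573) = (-958770 + 3470195)/((4*884³ - 1*(-2485269)) - 2363573) = 2511425/((4*690807104 + 2485269) - 2363573) = 2511425/((2763228416 + 2485269) - 2363573) = 2511425/(2765713685 - 2363573) = 2511425/2763350112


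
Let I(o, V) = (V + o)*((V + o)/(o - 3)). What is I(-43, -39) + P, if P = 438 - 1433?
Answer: -26247/23 ≈ -1141.2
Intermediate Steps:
P = -995
I(o, V) = (V + o)²/(-3 + o) (I(o, V) = (V + o)*((V + o)/(-3 + o)) = (V + o)²/(-3 + o))
I(-43, -39) + P = (-39 - 43)²/(-3 - 43) - 995 = (-82)²/(-46) - 995 = -1/46*6724 - 995 = -3362/23 - 995 = -26247/23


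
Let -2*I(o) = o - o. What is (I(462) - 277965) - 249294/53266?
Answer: -7403166492/26633 ≈ -2.7797e+5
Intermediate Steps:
I(o) = 0 (I(o) = -(o - o)/2 = -½*0 = 0)
(I(462) - 277965) - 249294/53266 = (0 - 277965) - 249294/53266 = -277965 - 249294*1/53266 = -277965 - 124647/26633 = -7403166492/26633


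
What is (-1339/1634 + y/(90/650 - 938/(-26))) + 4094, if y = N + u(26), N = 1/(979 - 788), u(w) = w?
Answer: 751915381967/183667319 ≈ 4093.9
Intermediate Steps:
N = 1/191 ≈ 0.0052356
y = 4967/191 (y = 1/191 + 26 = 4967/191 ≈ 26.005)
(-1339/1634 + y/(90/650 - 938/(-26))) + 4094 = (-1339/1634 + 4967/(191*(90/650 - 938/(-26)))) + 4094 = (-1339*1/1634 + 4967/(191*(90*(1/650) - 938*(-1/26)))) + 4094 = (-1339/1634 + 4967/(191*(9/65 + 469/13))) + 4094 = (-1339/1634 + 4967/(191*(2354/65))) + 4094 = (-1339/1634 + (4967/191)*(65/2354)) + 4094 = (-1339/1634 + 322855/449614) + 4094 = -18622019/183667319 + 4094 = 751915381967/183667319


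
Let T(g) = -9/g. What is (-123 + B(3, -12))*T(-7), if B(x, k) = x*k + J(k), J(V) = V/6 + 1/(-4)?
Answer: -5805/28 ≈ -207.32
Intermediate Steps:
J(V) = -1/4 + V/6 (J(V) = V*(1/6) + 1*(-1/4) = V/6 - 1/4 = -1/4 + V/6)
B(x, k) = -1/4 + k/6 + k*x (B(x, k) = x*k + (-1/4 + k/6) = k*x + (-1/4 + k/6) = -1/4 + k/6 + k*x)
(-123 + B(3, -12))*T(-7) = (-123 + (-1/4 + (1/6)*(-12) - 12*3))*(-9/(-7)) = (-123 + (-1/4 - 2 - 36))*(-9*(-1/7)) = (-123 - 153/4)*(9/7) = -645/4*9/7 = -5805/28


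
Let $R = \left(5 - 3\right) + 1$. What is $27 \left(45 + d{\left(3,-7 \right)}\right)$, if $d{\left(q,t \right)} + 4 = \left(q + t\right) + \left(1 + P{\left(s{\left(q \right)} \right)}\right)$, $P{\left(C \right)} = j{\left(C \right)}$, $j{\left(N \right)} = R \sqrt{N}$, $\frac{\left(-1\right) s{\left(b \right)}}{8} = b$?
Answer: $1026 + 162 i \sqrt{6} \approx 1026.0 + 396.82 i$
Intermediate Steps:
$R = 3$ ($R = 2 + 1 = 3$)
$s{\left(b \right)} = - 8 b$
$j{\left(N \right)} = 3 \sqrt{N}$
$P{\left(C \right)} = 3 \sqrt{C}$
$d{\left(q,t \right)} = -3 + q + t + 6 \sqrt{2} \sqrt{- q}$ ($d{\left(q,t \right)} = -4 + \left(\left(q + t\right) + \left(1 + 3 \sqrt{- 8 q}\right)\right) = -4 + \left(\left(q + t\right) + \left(1 + 3 \cdot 2 \sqrt{2} \sqrt{- q}\right)\right) = -4 + \left(\left(q + t\right) + \left(1 + 6 \sqrt{2} \sqrt{- q}\right)\right) = -4 + \left(1 + q + t + 6 \sqrt{2} \sqrt{- q}\right) = -3 + q + t + 6 \sqrt{2} \sqrt{- q}$)
$27 \left(45 + d{\left(3,-7 \right)}\right) = 27 \left(45 + \left(-3 + 3 - 7 + 6 \sqrt{2} \sqrt{\left(-1\right) 3}\right)\right) = 27 \left(45 + \left(-3 + 3 - 7 + 6 \sqrt{2} \sqrt{-3}\right)\right) = 27 \left(45 + \left(-3 + 3 - 7 + 6 \sqrt{2} i \sqrt{3}\right)\right) = 27 \left(45 + \left(-3 + 3 - 7 + 6 i \sqrt{6}\right)\right) = 27 \left(45 - \left(7 - 6 i \sqrt{6}\right)\right) = 27 \left(38 + 6 i \sqrt{6}\right) = 1026 + 162 i \sqrt{6}$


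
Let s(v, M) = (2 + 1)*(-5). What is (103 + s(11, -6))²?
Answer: 7744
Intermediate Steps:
s(v, M) = -15 (s(v, M) = 3*(-5) = -15)
(103 + s(11, -6))² = (103 - 15)² = 88² = 7744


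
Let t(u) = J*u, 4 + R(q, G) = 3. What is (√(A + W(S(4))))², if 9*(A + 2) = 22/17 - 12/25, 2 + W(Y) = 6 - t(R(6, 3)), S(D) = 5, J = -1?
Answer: 4171/3825 ≈ 1.0905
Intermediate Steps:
R(q, G) = -1 (R(q, G) = -4 + 3 = -1)
t(u) = -u
W(Y) = 3 (W(Y) = -2 + (6 - (-1)*(-1)) = -2 + (6 - 1*1) = -2 + (6 - 1) = -2 + 5 = 3)
A = -7304/3825 (A = -2 + (22/17 - 12/25)/9 = -2 + (⅑)*(346/425) = -2 + 346/3825 = -7304/3825 ≈ -1.9095)
(√(A + W(S(4))))² = (√(-7304/3825 + 3))² = (√(4171/3825))² = (√70907/255)² = 4171/3825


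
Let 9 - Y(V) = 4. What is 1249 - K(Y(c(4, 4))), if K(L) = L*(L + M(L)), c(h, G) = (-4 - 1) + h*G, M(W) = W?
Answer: 1199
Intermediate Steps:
c(h, G) = -5 + G*h
Y(V) = 5 (Y(V) = 9 - 1*4 = 9 - 4 = 5)
K(L) = 2*L² (K(L) = L*(L + L) = L*(2*L) = 2*L²)
1249 - K(Y(c(4, 4))) = 1249 - 2*5² = 1249 - 2*25 = 1249 - 1*50 = 1249 - 50 = 1199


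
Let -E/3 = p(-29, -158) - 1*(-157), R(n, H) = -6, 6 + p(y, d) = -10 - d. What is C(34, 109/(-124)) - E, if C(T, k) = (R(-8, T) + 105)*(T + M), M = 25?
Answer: 6738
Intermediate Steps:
p(y, d) = -16 - d (p(y, d) = -6 + (-10 - d) = -16 - d)
C(T, k) = 2475 + 99*T (C(T, k) = (-6 + 105)*(T + 25) = 99*(25 + T) = 2475 + 99*T)
E = -897 (E = -3*((-16 - 1*(-158)) - 1*(-157)) = -3*((-16 + 158) + 157) = -3*(142 + 157) = -3*299 = -897)
C(34, 109/(-124)) - E = (2475 + 99*34) - 1*(-897) = (2475 + 3366) + 897 = 5841 + 897 = 6738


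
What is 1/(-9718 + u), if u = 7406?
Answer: -1/2312 ≈ -0.00043253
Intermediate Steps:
1/(-9718 + u) = 1/(-9718 + 7406) = 1/(-2312) = -1/2312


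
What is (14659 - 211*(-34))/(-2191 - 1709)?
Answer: -21833/3900 ≈ -5.5982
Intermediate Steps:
(14659 - 211*(-34))/(-2191 - 1709) = (14659 + 7174)/(-3900) = 21833*(-1/3900) = -21833/3900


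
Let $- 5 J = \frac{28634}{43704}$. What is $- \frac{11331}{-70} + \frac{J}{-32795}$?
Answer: $\frac{580014754927}{3583181700} \approx 161.87$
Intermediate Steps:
$J = - \frac{14317}{109260}$ ($J = - \frac{28634 \cdot \frac{1}{43704}}{5} = \left(- \frac{1}{5}\right) \frac{14317}{21852} = - \frac{14317}{109260} \approx -0.13104$)
$- \frac{11331}{-70} + \frac{J}{-32795} = - \frac{11331}{-70} - \frac{14317}{109260 \left(-32795\right)} = \left(-11331\right) \left(- \frac{1}{70}\right) - - \frac{14317}{3583181700} = \frac{11331}{70} + \frac{14317}{3583181700} = \frac{580014754927}{3583181700}$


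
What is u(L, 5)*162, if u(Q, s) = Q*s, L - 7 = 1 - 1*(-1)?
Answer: 7290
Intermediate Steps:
L = 9 (L = 7 + (1 - 1*(-1)) = 7 + (1 + 1) = 7 + 2 = 9)
u(L, 5)*162 = (9*5)*162 = 45*162 = 7290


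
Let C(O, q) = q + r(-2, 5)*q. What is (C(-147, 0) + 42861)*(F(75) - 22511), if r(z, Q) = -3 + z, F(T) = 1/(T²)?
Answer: -1809082431338/1875 ≈ -9.6484e+8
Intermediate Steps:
F(T) = T⁻²
C(O, q) = -4*q (C(O, q) = q + (-3 - 2)*q = q - 5*q = -4*q)
(C(-147, 0) + 42861)*(F(75) - 22511) = (-4*0 + 42861)*(75⁻² - 22511) = (0 + 42861)*(1/5625 - 22511) = 42861*(-126624374/5625) = -1809082431338/1875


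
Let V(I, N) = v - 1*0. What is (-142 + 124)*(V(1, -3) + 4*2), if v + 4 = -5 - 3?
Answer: 72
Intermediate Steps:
v = -12 (v = -4 + (-5 - 3) = -4 - 8 = -12)
V(I, N) = -12 (V(I, N) = -12 - 1*0 = -12 + 0 = -12)
(-142 + 124)*(V(1, -3) + 4*2) = (-142 + 124)*(-12 + 4*2) = -18*(-12 + 8) = -18*(-4) = 72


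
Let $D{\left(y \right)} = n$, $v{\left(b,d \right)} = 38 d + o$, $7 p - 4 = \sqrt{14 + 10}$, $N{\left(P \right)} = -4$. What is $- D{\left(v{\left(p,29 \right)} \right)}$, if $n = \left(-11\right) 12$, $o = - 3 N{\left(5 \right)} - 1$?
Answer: $132$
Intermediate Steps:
$p = \frac{4}{7} + \frac{2 \sqrt{6}}{7}$ ($p = \frac{4}{7} + \frac{\sqrt{14 + 10}}{7} = \frac{4}{7} + \frac{\sqrt{24}}{7} = \frac{4}{7} + \frac{2 \sqrt{6}}{7} \approx 1.2713$)
$o = 11$ ($o = \left(-3\right) \left(-4\right) - 1 = 12 - 1 = 11$)
$v{\left(b,d \right)} = 11 + 38 d$ ($v{\left(b,d \right)} = 38 d + 11 = 11 + 38 d$)
$n = -132$
$D{\left(y \right)} = -132$
$- D{\left(v{\left(p,29 \right)} \right)} = \left(-1\right) \left(-132\right) = 132$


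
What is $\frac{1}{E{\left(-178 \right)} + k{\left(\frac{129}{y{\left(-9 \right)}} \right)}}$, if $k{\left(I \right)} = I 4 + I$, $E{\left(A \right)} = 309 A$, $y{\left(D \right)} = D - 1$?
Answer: $- \frac{2}{110133} \approx -1.816 \cdot 10^{-5}$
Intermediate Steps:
$y{\left(D \right)} = -1 + D$ ($y{\left(D \right)} = D - 1 = -1 + D$)
$k{\left(I \right)} = 5 I$ ($k{\left(I \right)} = 4 I + I = 5 I$)
$\frac{1}{E{\left(-178 \right)} + k{\left(\frac{129}{y{\left(-9 \right)}} \right)}} = \frac{1}{309 \left(-178\right) + 5 \frac{129}{-1 - 9}} = \frac{1}{-55002 + 5 \frac{129}{-10}} = \frac{1}{-55002 + 5 \cdot 129 \left(- \frac{1}{10}\right)} = \frac{1}{-55002 + 5 \left(- \frac{129}{10}\right)} = \frac{1}{-55002 - \frac{129}{2}} = \frac{1}{- \frac{110133}{2}} = - \frac{2}{110133}$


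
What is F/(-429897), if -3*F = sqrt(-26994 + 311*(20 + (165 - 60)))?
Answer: 109/1289691 ≈ 8.4516e-5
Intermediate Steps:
F = -109/3 (F = -sqrt(-26994 + 311*(20 + (165 - 60)))/3 = -sqrt(-26994 + 311*(20 + 105))/3 = -sqrt(-26994 + 311*125)/3 = -sqrt(-26994 + 38875)/3 = -sqrt(11881)/3 = -1/3*109 = -109/3 ≈ -36.333)
F/(-429897) = -109/3/(-429897) = -109/3*(-1/429897) = 109/1289691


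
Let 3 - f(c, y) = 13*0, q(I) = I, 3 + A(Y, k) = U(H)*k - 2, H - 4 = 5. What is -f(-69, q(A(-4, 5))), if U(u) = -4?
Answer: -3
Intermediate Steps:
H = 9 (H = 4 + 5 = 9)
A(Y, k) = -5 - 4*k (A(Y, k) = -3 + (-4*k - 2) = -3 + (-2 - 4*k) = -5 - 4*k)
f(c, y) = 3 (f(c, y) = 3 - 13*0 = 3 - 1*0 = 3 + 0 = 3)
-f(-69, q(A(-4, 5))) = -1*3 = -3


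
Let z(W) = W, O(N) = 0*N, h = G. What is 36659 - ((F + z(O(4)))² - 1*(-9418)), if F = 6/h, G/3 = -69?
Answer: 129694397/4761 ≈ 27241.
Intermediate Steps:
G = -207 (G = 3*(-69) = -207)
h = -207
O(N) = 0
F = -2/69 (F = 6/(-207) = 6*(-1/207) = -2/69 ≈ -0.028986)
36659 - ((F + z(O(4)))² - 1*(-9418)) = 36659 - ((-2/69 + 0)² - 1*(-9418)) = 36659 - ((-2/69)² + 9418) = 36659 - (4/4761 + 9418) = 36659 - 1*44839102/4761 = 36659 - 44839102/4761 = 129694397/4761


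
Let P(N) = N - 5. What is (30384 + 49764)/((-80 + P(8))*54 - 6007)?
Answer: -80148/10165 ≈ -7.8847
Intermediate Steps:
P(N) = -5 + N
(30384 + 49764)/((-80 + P(8))*54 - 6007) = (30384 + 49764)/((-80 + (-5 + 8))*54 - 6007) = 80148/((-80 + 3)*54 - 6007) = 80148/(-77*54 - 6007) = 80148/(-4158 - 6007) = 80148/(-10165) = 80148*(-1/10165) = -80148/10165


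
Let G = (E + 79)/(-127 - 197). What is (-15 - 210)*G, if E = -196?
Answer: -325/4 ≈ -81.250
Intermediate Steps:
G = 13/36 (G = (-196 + 79)/(-127 - 197) = -117/(-324) = -117*(-1/324) = 13/36 ≈ 0.36111)
(-15 - 210)*G = (-15 - 210)*(13/36) = -225*13/36 = -325/4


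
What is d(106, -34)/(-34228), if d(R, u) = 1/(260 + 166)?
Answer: -1/14581128 ≈ -6.8582e-8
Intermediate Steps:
d(R, u) = 1/426
d(106, -34)/(-34228) = (1/426)/(-34228) = (1/426)*(-1/34228) = -1/14581128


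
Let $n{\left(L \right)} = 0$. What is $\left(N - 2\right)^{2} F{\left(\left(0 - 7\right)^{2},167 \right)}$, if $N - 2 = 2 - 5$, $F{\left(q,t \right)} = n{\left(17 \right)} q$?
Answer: $0$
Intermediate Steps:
$F{\left(q,t \right)} = 0$ ($F{\left(q,t \right)} = 0 q = 0$)
$N = -1$ ($N = 2 + \left(2 - 5\right) = 2 - 3 = -1$)
$\left(N - 2\right)^{2} F{\left(\left(0 - 7\right)^{2},167 \right)} = \left(-1 - 2\right)^{2} \cdot 0 = \left(-3\right)^{2} \cdot 0 = 9 \cdot 0 = 0$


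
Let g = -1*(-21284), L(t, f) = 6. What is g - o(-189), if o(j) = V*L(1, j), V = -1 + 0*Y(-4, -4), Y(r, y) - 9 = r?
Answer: 21290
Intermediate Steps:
Y(r, y) = 9 + r
V = -1 (V = -1 + 0*(9 - 4) = -1 + 0*5 = -1 + 0 = -1)
o(j) = -6 (o(j) = -1*6 = -6)
g = 21284
g - o(-189) = 21284 - 1*(-6) = 21284 + 6 = 21290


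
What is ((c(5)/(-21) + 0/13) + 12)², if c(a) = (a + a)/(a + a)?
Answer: 63001/441 ≈ 142.86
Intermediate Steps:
c(a) = 1 (c(a) = (2*a)/((2*a)) = (2*a)*(1/(2*a)) = 1)
((c(5)/(-21) + 0/13) + 12)² = ((1/(-21) + 0/13) + 12)² = ((1*(-1/21) + 0*(1/13)) + 12)² = ((-1/21 + 0) + 12)² = (-1/21 + 12)² = (251/21)² = 63001/441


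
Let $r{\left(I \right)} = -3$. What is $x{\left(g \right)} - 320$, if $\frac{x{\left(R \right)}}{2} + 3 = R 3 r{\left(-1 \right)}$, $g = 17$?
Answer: $-632$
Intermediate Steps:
$x{\left(R \right)} = -6 - 18 R$ ($x{\left(R \right)} = -6 + 2 R 3 \left(-3\right) = -6 + 2 \cdot 3 R \left(-3\right) = -6 + 2 \left(- 9 R\right) = -6 - 18 R$)
$x{\left(g \right)} - 320 = \left(-6 - 306\right) - 320 = -312 - 320 = -632$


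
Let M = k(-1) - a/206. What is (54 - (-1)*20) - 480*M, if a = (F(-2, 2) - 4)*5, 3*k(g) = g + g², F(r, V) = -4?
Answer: -1978/103 ≈ -19.204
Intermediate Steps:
k(g) = g/3 + g²/3 (k(g) = (g + g²)/3 = g/3 + g²/3)
a = -40 (a = (-4 - 4)*5 = -8*5 = -40)
M = 20/103 (M = (⅓)*(-1)*(1 - 1) - (-40)/206 = (⅓)*(-1)*0 - (-40)/206 = 0 - 1*(-20/103) = 0 + 20/103 = 20/103 ≈ 0.19417)
(54 - (-1)*20) - 480*M = (54 - (-1)*20) - 480*20/103 = (54 - 1*(-20)) - 9600/103 = (54 + 20) - 9600/103 = 74 - 9600/103 = -1978/103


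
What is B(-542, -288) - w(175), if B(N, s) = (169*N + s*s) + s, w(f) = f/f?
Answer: -8943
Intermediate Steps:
w(f) = 1
B(N, s) = s + s**2 + 169*N (B(N, s) = (169*N + s**2) + s = (s**2 + 169*N) + s = s + s**2 + 169*N)
B(-542, -288) - w(175) = (-288 + (-288)**2 + 169*(-542)) - 1*1 = (-288 + 82944 - 91598) - 1 = -8942 - 1 = -8943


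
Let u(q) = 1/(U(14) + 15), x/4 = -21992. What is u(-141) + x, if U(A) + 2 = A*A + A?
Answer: -19616863/223 ≈ -87968.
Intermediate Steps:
x = -87968 (x = 4*(-21992) = -87968)
U(A) = -2 + A + A² (U(A) = -2 + (A*A + A) = -2 + (A² + A) = -2 + (A + A²) = -2 + A + A²)
u(q) = 1/223 (u(q) = 1/((-2 + 14 + 14²) + 15) = 1/((-2 + 14 + 196) + 15) = 1/(208 + 15) = 1/223)
u(-141) + x = 1/223 - 87968 = -19616863/223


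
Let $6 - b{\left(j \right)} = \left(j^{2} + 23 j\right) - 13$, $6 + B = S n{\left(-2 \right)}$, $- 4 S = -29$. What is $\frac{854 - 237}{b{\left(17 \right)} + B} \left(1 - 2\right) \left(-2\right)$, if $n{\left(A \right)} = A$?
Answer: $- \frac{2468}{1363} \approx -1.8107$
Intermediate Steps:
$S = \frac{29}{4}$ ($S = \left(- \frac{1}{4}\right) \left(-29\right) = \frac{29}{4} \approx 7.25$)
$B = - \frac{41}{2}$ ($B = -6 + \frac{29}{4} \left(-2\right) = -6 - \frac{29}{2} = - \frac{41}{2} \approx -20.5$)
$b{\left(j \right)} = 19 - j^{2} - 23 j$ ($b{\left(j \right)} = 6 - \left(\left(j^{2} + 23 j\right) - 13\right) = 6 - \left(-13 + j^{2} + 23 j\right) = 19 - j^{2} - 23 j$)
$\frac{854 - 237}{b{\left(17 \right)} + B} \left(1 - 2\right) \left(-2\right) = \frac{854 - 237}{\left(19 - 17^{2} - 391\right) - \frac{41}{2}} \left(1 - 2\right) \left(-2\right) = \frac{617}{\left(19 - 289 - 391\right) - \frac{41}{2}} \left(\left(-1\right) \left(-2\right)\right) = \frac{617}{\left(19 - 289 - 391\right) - \frac{41}{2}} \cdot 2 = \frac{617}{-661 - \frac{41}{2}} \cdot 2 = \frac{617}{- \frac{1363}{2}} \cdot 2 = 617 \left(- \frac{2}{1363}\right) 2 = \left(- \frac{1234}{1363}\right) 2 = - \frac{2468}{1363}$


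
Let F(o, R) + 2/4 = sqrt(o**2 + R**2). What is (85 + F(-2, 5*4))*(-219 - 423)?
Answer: -54249 - 1284*sqrt(101) ≈ -67153.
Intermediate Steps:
F(o, R) = -1/2 + sqrt(R**2 + o**2) (F(o, R) = -1/2 + sqrt(o**2 + R**2) = -1/2 + sqrt(R**2 + o**2))
(85 + F(-2, 5*4))*(-219 - 423) = (85 + (-1/2 + sqrt((5*4)**2 + (-2)**2)))*(-219 - 423) = (85 + (-1/2 + sqrt(20**2 + 4)))*(-642) = (85 + (-1/2 + sqrt(400 + 4)))*(-642) = (85 + (-1/2 + sqrt(404)))*(-642) = (85 + (-1/2 + 2*sqrt(101)))*(-642) = (169/2 + 2*sqrt(101))*(-642) = -54249 - 1284*sqrt(101)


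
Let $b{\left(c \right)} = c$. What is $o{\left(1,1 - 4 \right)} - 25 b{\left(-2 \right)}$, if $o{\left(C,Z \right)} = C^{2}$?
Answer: $51$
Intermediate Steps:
$o{\left(1,1 - 4 \right)} - 25 b{\left(-2 \right)} = 1^{2} - -50 = 1 + 50 = 51$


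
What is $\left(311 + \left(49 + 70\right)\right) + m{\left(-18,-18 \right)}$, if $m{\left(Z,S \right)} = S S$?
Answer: $754$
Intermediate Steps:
$m{\left(Z,S \right)} = S^{2}$
$\left(311 + \left(49 + 70\right)\right) + m{\left(-18,-18 \right)} = \left(311 + \left(49 + 70\right)\right) + \left(-18\right)^{2} = \left(311 + 119\right) + 324 = 430 + 324 = 754$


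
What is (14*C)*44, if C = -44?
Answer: -27104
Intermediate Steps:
(14*C)*44 = (14*(-44))*44 = -616*44 = -27104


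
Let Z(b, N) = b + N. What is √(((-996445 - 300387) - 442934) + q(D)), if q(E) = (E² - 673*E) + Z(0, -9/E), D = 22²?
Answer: I*√886321137/22 ≈ 1353.2*I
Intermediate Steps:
D = 484
Z(b, N) = N + b
q(E) = E² - 673*E - 9/E (q(E) = (E² - 673*E) + (-9/E + 0) = (E² - 673*E) - 9/E = E² - 673*E - 9/E)
√(((-996445 - 300387) - 442934) + q(D)) = √(((-996445 - 300387) - 442934) + (-9 + 484²*(-673 + 484))/484) = √((-1296832 - 442934) + (-9 + 234256*(-189))/484) = √(-1739766 + (-9 - 44274384)/484) = √(-1739766 + (1/484)*(-44274393)) = √(-1739766 - 44274393/484) = √(-886321137/484) = I*√886321137/22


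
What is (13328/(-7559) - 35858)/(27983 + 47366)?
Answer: -271063950/569563091 ≈ -0.47592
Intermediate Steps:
(13328/(-7559) - 35858)/(27983 + 47366) = (13328*(-1/7559) - 35858)/75349 = (-13328/7559 - 35858)*(1/75349) = -271063950/7559*1/75349 = -271063950/569563091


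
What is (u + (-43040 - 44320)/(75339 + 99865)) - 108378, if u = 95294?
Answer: -573114124/43801 ≈ -13085.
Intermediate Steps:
(u + (-43040 - 44320)/(75339 + 99865)) - 108378 = (95294 + (-43040 - 44320)/(75339 + 99865)) - 108378 = (95294 - 87360/175204) - 108378 = (95294 - 87360*1/175204) - 108378 = (95294 - 21840/43801) - 108378 = 4173950654/43801 - 108378 = -573114124/43801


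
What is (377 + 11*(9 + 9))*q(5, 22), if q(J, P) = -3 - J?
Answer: -4600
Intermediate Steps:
(377 + 11*(9 + 9))*q(5, 22) = (377 + 11*(9 + 9))*(-3 - 1*5) = (377 + 11*18)*(-3 - 5) = (377 + 198)*(-8) = 575*(-8) = -4600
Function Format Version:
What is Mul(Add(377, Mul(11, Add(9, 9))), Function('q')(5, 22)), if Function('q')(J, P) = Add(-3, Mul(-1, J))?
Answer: -4600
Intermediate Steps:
Mul(Add(377, Mul(11, Add(9, 9))), Function('q')(5, 22)) = Mul(Add(377, Mul(11, Add(9, 9))), Add(-3, Mul(-1, 5))) = Mul(Add(377, Mul(11, 18)), Add(-3, -5)) = Mul(Add(377, 198), -8) = Mul(575, -8) = -4600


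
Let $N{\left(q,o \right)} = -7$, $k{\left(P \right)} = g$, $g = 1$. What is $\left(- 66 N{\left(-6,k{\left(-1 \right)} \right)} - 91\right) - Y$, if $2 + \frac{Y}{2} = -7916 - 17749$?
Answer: $51705$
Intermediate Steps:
$k{\left(P \right)} = 1$
$Y = -51334$ ($Y = -4 + 2 \left(-7916 - 17749\right) = -4 + 2 \left(-25665\right) = -4 - 51330 = -51334$)
$\left(- 66 N{\left(-6,k{\left(-1 \right)} \right)} - 91\right) - Y = \left(\left(-66\right) \left(-7\right) - 91\right) - -51334 = \left(462 - 91\right) + 51334 = 371 + 51334 = 51705$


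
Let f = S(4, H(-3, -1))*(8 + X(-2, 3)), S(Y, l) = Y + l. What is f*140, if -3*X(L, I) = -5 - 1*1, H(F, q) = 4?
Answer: 11200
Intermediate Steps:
X(L, I) = 2 (X(L, I) = -(-5 - 1*1)/3 = -(-5 - 1)/3 = -⅓*(-6) = 2)
f = 80 (f = (4 + 4)*(8 + 2) = 8*10 = 80)
f*140 = 80*140 = 11200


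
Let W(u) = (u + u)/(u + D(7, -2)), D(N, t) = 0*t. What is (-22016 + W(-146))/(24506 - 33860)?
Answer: 3669/1559 ≈ 2.3534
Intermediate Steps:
D(N, t) = 0
W(u) = 2 (W(u) = (u + u)/(u + 0) = (2*u)/u = 2)
(-22016 + W(-146))/(24506 - 33860) = (-22016 + 2)/(24506 - 33860) = -22014/(-9354) = -22014*(-1/9354) = 3669/1559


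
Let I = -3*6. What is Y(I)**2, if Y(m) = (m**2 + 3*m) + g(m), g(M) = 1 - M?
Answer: 83521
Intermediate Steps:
I = -18
Y(m) = 1 + m**2 + 2*m (Y(m) = (m**2 + 3*m) + (1 - m) = 1 + m**2 + 2*m)
Y(I)**2 = (1 + (-18)**2 + 2*(-18))**2 = (1 + 324 - 36)**2 = 289**2 = 83521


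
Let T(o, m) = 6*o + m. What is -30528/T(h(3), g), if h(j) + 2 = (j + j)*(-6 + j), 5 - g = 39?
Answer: 15264/77 ≈ 198.23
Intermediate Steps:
g = -34 (g = 5 - 1*39 = 5 - 39 = -34)
h(j) = -2 + 2*j*(-6 + j) (h(j) = -2 + (j + j)*(-6 + j) = -2 + (2*j)*(-6 + j) = -2 + 2*j*(-6 + j))
T(o, m) = m + 6*o
-30528/T(h(3), g) = -30528/(-34 + 6*(-2 - 12*3 + 2*3**2)) = -30528/(-34 + 6*(-2 - 36 + 2*9)) = -30528/(-34 + 6*(-2 - 36 + 18)) = -30528/(-34 + 6*(-20)) = -30528/(-34 - 120) = -30528/(-154) = -30528*(-1/154) = 15264/77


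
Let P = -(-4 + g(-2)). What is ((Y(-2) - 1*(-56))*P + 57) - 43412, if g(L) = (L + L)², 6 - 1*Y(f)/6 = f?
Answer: -44603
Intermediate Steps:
Y(f) = 36 - 6*f
g(L) = 4*L² (g(L) = (2*L)² = 4*L²)
P = -12 (P = -(-4 + 4*(-2)²) = -(-4 + 4*4) = -(-4 + 16) = -1*12 = -12)
((Y(-2) - 1*(-56))*P + 57) - 43412 = (((36 - 6*(-2)) - 1*(-56))*(-12) + 57) - 43412 = (((36 + 12) + 56)*(-12) + 57) - 43412 = ((48 + 56)*(-12) + 57) - 43412 = (104*(-12) + 57) - 43412 = (-1248 + 57) - 43412 = -1191 - 43412 = -44603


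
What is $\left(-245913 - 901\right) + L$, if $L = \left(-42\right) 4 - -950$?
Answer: $-246032$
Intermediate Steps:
$L = 782$ ($L = -168 + 950 = 782$)
$\left(-245913 - 901\right) + L = \left(-245913 - 901\right) + 782 = -246814 + 782 = -246032$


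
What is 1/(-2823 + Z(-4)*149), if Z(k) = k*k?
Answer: -1/439 ≈ -0.0022779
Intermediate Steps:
Z(k) = k²
1/(-2823 + Z(-4)*149) = 1/(-2823 + (-4)²*149) = 1/(-2823 + 16*149) = 1/(-2823 + 2384) = 1/(-439) = -1/439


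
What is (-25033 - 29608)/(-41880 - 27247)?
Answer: 54641/69127 ≈ 0.79044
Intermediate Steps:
(-25033 - 29608)/(-41880 - 27247) = -54641/(-69127) = -54641*(-1/69127) = 54641/69127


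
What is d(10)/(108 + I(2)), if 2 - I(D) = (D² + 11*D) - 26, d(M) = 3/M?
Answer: 3/1100 ≈ 0.0027273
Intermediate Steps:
I(D) = 28 - D² - 11*D (I(D) = 2 - ((D² + 11*D) - 26) = 2 - (-26 + D² + 11*D) = 2 + (26 - D² - 11*D) = 28 - D² - 11*D)
d(10)/(108 + I(2)) = (3/10)/(108 + (28 - 1*2² - 11*2)) = (3*(⅒))/(108 + (28 - 1*4 - 22)) = (3/10)/(108 + (28 - 4 - 22)) = (3/10)/(108 + 2) = (3/10)/110 = (1/110)*(3/10) = 3/1100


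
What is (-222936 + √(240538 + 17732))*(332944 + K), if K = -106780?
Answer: -50420097504 + 226164*√258270 ≈ -5.0305e+10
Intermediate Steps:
(-222936 + √(240538 + 17732))*(332944 + K) = (-222936 + √(240538 + 17732))*(332944 - 106780) = (-222936 + √258270)*226164 = -50420097504 + 226164*√258270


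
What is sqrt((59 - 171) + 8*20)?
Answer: 4*sqrt(3) ≈ 6.9282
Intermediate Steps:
sqrt((59 - 171) + 8*20) = sqrt(-112 + 160) = sqrt(48) = 4*sqrt(3)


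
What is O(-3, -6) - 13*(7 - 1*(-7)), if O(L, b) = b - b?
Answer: -182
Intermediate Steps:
O(L, b) = 0
O(-3, -6) - 13*(7 - 1*(-7)) = 0 - 13*(7 - 1*(-7)) = 0 - 13*(7 + 7) = 0 - 13*14 = 0 - 182 = -182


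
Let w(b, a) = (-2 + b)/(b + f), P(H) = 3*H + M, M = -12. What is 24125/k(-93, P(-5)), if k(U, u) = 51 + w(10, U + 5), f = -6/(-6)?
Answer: 265375/569 ≈ 466.39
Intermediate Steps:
f = 1 (f = -6*(-1/6) = 1)
P(H) = -12 + 3*H (P(H) = 3*H - 12 = -12 + 3*H)
w(b, a) = (-2 + b)/(1 + b) (w(b, a) = (-2 + b)/(b + 1) = (-2 + b)/(1 + b))
k(U, u) = 569/11 (k(U, u) = 51 + (-2 + 10)/(1 + 10) = 51 + 8/11 = 569/11)
24125/k(-93, P(-5)) = 24125/(569/11) = 24125*(11/569) = 265375/569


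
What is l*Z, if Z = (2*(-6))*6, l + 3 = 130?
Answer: -9144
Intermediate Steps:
l = 127 (l = -3 + 130 = 127)
Z = -72 (Z = -12*6 = -72)
l*Z = 127*(-72) = -9144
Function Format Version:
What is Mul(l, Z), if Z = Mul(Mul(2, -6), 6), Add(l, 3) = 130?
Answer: -9144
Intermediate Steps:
l = 127 (l = Add(-3, 130) = 127)
Z = -72 (Z = Mul(-12, 6) = -72)
Mul(l, Z) = Mul(127, -72) = -9144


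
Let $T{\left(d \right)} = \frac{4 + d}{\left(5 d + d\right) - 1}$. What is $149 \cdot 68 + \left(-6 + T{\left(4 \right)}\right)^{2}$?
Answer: $\frac{5376728}{529} \approx 10164.0$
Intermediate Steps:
$T{\left(d \right)} = \frac{4 + d}{-1 + 6 d}$ ($T{\left(d \right)} = \frac{4 + d}{6 d - 1} = \frac{4 + d}{-1 + 6 d}$)
$149 \cdot 68 + \left(-6 + T{\left(4 \right)}\right)^{2} = 149 \cdot 68 + \left(-6 + \frac{4 + 4}{-1 + 6 \cdot 4}\right)^{2} = 10132 + \left(-6 + \frac{1}{-1 + 24} \cdot 8\right)^{2} = 10132 + \left(-6 + \frac{1}{23} \cdot 8\right)^{2} = 10132 + \left(-6 + \frac{8}{23}\right)^{2} = 10132 + \left(- \frac{130}{23}\right)^{2} = 10132 + \frac{16900}{529} = \frac{5376728}{529}$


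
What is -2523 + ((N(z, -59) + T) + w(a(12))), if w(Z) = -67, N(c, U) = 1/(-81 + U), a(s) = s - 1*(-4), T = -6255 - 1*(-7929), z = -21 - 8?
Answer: -128241/140 ≈ -916.01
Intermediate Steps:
z = -29
T = 1674 (T = -6255 + 7929 = 1674)
a(s) = 4 + s (a(s) = s + 4 = 4 + s)
-2523 + ((N(z, -59) + T) + w(a(12))) = -2523 + ((1/(-81 - 59) + 1674) - 67) = -2523 + ((1/(-140) + 1674) - 67) = -2523 + ((-1/140 + 1674) - 67) = -2523 + (234359/140 - 67) = -2523 + 224979/140 = -128241/140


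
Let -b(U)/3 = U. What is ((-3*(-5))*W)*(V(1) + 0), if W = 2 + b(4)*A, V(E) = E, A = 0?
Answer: 30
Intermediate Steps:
b(U) = -3*U
W = 2 (W = 2 - 3*4*0 = 2 - 12*0 = 2 + 0 = 2)
((-3*(-5))*W)*(V(1) + 0) = (-3*(-5)*2)*(1 + 0) = (15*2)*1 = 30*1 = 30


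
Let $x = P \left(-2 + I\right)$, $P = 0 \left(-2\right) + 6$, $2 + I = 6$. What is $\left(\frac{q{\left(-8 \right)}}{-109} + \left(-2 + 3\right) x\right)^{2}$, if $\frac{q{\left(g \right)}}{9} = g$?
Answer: $\frac{1904400}{11881} \approx 160.29$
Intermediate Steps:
$I = 4$ ($I = -2 + 6 = 4$)
$P = 6$ ($P = 0 + 6 = 6$)
$q{\left(g \right)} = 9 g$
$x = 12$ ($x = 6 \left(-2 + 4\right) = 6 \cdot 2 = 12$)
$\left(\frac{q{\left(-8 \right)}}{-109} + \left(-2 + 3\right) x\right)^{2} = \left(\frac{9 \left(-8\right)}{-109} + \left(-2 + 3\right) 12\right)^{2} = \left(\left(-72\right) \left(- \frac{1}{109}\right) + 1 \cdot 12\right)^{2} = \left(\frac{72}{109} + 12\right)^{2} = \left(\frac{1380}{109}\right)^{2} = \frac{1904400}{11881}$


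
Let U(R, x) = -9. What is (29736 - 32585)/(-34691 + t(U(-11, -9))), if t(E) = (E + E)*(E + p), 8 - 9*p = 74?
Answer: 259/3127 ≈ 0.082827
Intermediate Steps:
p = -22/3 (p = 8/9 - ⅑*74 = 8/9 - 74/9 = -22/3 ≈ -7.3333)
t(E) = 2*E*(-22/3 + E) (t(E) = (E + E)*(E - 22/3) = (2*E)*(-22/3 + E) = 2*E*(-22/3 + E))
(29736 - 32585)/(-34691 + t(U(-11, -9))) = (29736 - 32585)/(-34691 + (⅔)*(-9)*(-22 + 3*(-9))) = -2849/(-34691 + (⅔)*(-9)*(-22 - 27)) = -2849/(-34691 + (⅔)*(-9)*(-49)) = -2849/(-34691 + 294) = -2849/(-34397) = -2849*(-1/34397) = 259/3127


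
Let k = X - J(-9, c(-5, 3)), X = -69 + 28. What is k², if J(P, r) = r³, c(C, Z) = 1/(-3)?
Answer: 1223236/729 ≈ 1678.0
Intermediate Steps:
c(C, Z) = -⅓ (c(C, Z) = 1*(-⅓) = -⅓)
X = -41
k = -1106/27 (k = -41 - (-⅓)³ = -41 - 1*(-1/27) = -41 + 1/27 = -1106/27 ≈ -40.963)
k² = (-1106/27)² = 1223236/729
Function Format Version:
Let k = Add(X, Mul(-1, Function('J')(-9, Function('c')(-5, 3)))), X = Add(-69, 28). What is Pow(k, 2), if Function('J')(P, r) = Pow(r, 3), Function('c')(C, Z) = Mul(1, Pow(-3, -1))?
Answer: Rational(1223236, 729) ≈ 1678.0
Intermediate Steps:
Function('c')(C, Z) = Rational(-1, 3) (Function('c')(C, Z) = Mul(1, Rational(-1, 3)) = Rational(-1, 3))
X = -41
k = Rational(-1106, 27) (k = Add(-41, Mul(-1, Pow(Rational(-1, 3), 3))) = Add(-41, Mul(-1, Rational(-1, 27))) = Add(-41, Rational(1, 27)) = Rational(-1106, 27) ≈ -40.963)
Pow(k, 2) = Pow(Rational(-1106, 27), 2) = Rational(1223236, 729)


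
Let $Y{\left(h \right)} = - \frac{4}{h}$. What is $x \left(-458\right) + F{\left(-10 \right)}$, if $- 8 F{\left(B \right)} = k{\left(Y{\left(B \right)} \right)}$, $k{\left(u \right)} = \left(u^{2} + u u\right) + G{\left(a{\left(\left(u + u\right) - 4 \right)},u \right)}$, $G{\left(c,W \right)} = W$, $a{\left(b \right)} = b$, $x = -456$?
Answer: $\frac{20884791}{100} \approx 2.0885 \cdot 10^{5}$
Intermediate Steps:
$k{\left(u \right)} = u + 2 u^{2}$ ($k{\left(u \right)} = \left(u^{2} + u u\right) + u = \left(u^{2} + u^{2}\right) + u = 2 u^{2} + u = u + 2 u^{2}$)
$F{\left(B \right)} = \frac{1 - \frac{8}{B}}{2 B}$ ($F{\left(B \right)} = - \frac{- \frac{4}{B} \left(1 + 2 \left(- \frac{4}{B}\right)\right)}{8} = - \frac{- \frac{4}{B} \left(1 - \frac{8}{B}\right)}{8} = - \frac{\left(-4\right) \frac{1}{B} \left(1 - \frac{8}{B}\right)}{8} = \frac{1 - \frac{8}{B}}{2 B}$)
$x \left(-458\right) + F{\left(-10 \right)} = \left(-456\right) \left(-458\right) + \frac{-8 - 10}{2 \cdot 100} = 208848 + \frac{1}{2} \cdot \frac{1}{100} \left(-18\right) = 208848 - \frac{9}{100} = \frac{20884791}{100}$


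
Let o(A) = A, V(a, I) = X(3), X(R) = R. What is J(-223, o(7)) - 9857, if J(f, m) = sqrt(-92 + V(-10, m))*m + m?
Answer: -9850 + 7*I*sqrt(89) ≈ -9850.0 + 66.038*I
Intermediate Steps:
V(a, I) = 3
J(f, m) = m + I*m*sqrt(89) (J(f, m) = sqrt(-92 + 3)*m + m = sqrt(-89)*m + m = (I*sqrt(89))*m + m = I*m*sqrt(89) + m = m + I*m*sqrt(89))
J(-223, o(7)) - 9857 = 7*(1 + I*sqrt(89)) - 9857 = (7 + 7*I*sqrt(89)) - 9857 = -9850 + 7*I*sqrt(89)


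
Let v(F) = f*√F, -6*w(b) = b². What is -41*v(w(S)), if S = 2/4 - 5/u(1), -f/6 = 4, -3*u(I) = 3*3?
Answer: 1066*I*√6/3 ≈ 870.39*I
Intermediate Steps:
u(I) = -3
f = -24 (f = -6*4 = -24)
S = 13/6 (S = 2/4 - 5/(-3) = 2*(¼) - 5*(-⅓) = ½ + 5/3 = 13/6 ≈ 2.1667)
w(b) = -b²/6
v(F) = -24*√F
-41*v(w(S)) = -(-984)*√(-(13/6)²/6) = -(-984)*√(-⅙*169/36) = -(-984)*√(-169/216) = -(-984)*13*I*√6/36 = -(-1066)*I*√6/3 = 1066*I*√6/3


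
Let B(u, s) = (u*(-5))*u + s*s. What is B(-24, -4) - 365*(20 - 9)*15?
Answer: -63089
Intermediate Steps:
B(u, s) = s² - 5*u² (B(u, s) = (-5*u)*u + s² = -5*u² + s² = s² - 5*u²)
B(-24, -4) - 365*(20 - 9)*15 = ((-4)² - 5*(-24)²) - 365*(20 - 9)*15 = (16 - 5*576) - 4015*15 = (16 - 2880) - 365*165 = -2864 - 60225 = -63089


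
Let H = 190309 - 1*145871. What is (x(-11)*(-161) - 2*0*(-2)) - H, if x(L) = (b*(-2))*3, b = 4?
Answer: -40574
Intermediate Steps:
x(L) = -24 (x(L) = (4*(-2))*3 = -8*3 = -24)
H = 44438 (H = 190309 - 145871 = 44438)
(x(-11)*(-161) - 2*0*(-2)) - H = (-24*(-161) - 2*0*(-2)) - 1*44438 = (3864 + 0*(-2)) - 44438 = (3864 + 0) - 44438 = 3864 - 44438 = -40574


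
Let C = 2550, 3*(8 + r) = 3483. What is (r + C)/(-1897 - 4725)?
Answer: -529/946 ≈ -0.55920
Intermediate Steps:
r = 1153 (r = -8 + (⅓)*3483 = -8 + 1161 = 1153)
(r + C)/(-1897 - 4725) = (1153 + 2550)/(-1897 - 4725) = 3703/(-6622) = 3703*(-1/6622) = -529/946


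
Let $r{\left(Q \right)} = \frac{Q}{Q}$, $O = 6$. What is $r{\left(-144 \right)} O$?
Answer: $6$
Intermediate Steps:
$r{\left(Q \right)} = 1$
$r{\left(-144 \right)} O = 1 \cdot 6 = 6$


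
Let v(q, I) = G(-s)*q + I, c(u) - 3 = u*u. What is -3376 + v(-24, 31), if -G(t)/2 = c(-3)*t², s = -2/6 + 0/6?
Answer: -3281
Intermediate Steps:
s = -⅓ (s = -2*⅙ + 0*(⅙) = -⅓ + 0 = -⅓ ≈ -0.33333)
c(u) = 3 + u² (c(u) = 3 + u*u = 3 + u²)
G(t) = -24*t² (G(t) = -2*(3 + (-3)²)*t² = -2*(3 + 9)*t² = -24*t²)
v(q, I) = I - 8*q/3 (v(q, I) = (-24*(-1*(-⅓))²)*q + I = (-24*(⅓)²)*q + I = (-24*⅑)*q + I = -8*q/3 + I = I - 8*q/3)
-3376 + v(-24, 31) = -3376 + (31 - 8/3*(-24)) = -3376 + (31 + 64) = -3376 + 95 = -3281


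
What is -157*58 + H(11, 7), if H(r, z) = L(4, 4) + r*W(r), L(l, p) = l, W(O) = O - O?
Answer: -9102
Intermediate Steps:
W(O) = 0
H(r, z) = 4 (H(r, z) = 4 + r*0 = 4 + 0 = 4)
-157*58 + H(11, 7) = -157*58 + 4 = -9106 + 4 = -9102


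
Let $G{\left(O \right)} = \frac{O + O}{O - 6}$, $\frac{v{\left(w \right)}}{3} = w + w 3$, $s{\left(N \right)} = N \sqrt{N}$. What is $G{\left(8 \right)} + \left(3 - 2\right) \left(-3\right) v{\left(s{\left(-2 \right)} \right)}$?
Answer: $8 + 72 i \sqrt{2} \approx 8.0 + 101.82 i$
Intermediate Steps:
$s{\left(N \right)} = N^{\frac{3}{2}}$
$v{\left(w \right)} = 12 w$ ($v{\left(w \right)} = 3 \left(w + w 3\right) = 3 \left(w + 3 w\right) = 3 \cdot 4 w = 12 w$)
$G{\left(O \right)} = \frac{2 O}{-6 + O}$
$G{\left(8 \right)} + \left(3 - 2\right) \left(-3\right) v{\left(s{\left(-2 \right)} \right)} = 2 \cdot 8 \frac{1}{-6 + 8} + \left(3 - 2\right) \left(-3\right) 12 \left(-2\right)^{\frac{3}{2}} = 2 \cdot 8 \cdot \frac{1}{2} + 1 \left(-3\right) 12 \left(- 2 i \sqrt{2}\right) = 2 \cdot 8 \cdot \frac{1}{2} - 3 \left(- 24 i \sqrt{2}\right) = 8 + 72 i \sqrt{2}$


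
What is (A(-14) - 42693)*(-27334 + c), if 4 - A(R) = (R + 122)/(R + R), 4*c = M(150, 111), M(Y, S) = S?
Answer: 8158998275/7 ≈ 1.1656e+9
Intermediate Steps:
c = 111/4 (c = (¼)*111 = 111/4 ≈ 27.750)
A(R) = 4 - (122 + R)/(2*R) (A(R) = 4 - (R + 122)/(R + R) = 4 - (122 + R)/(2*R))
(A(-14) - 42693)*(-27334 + c) = ((7/2 - 61/(-14)) - 42693)*(-27334 + 111/4) = ((7/2 - 61*(-1/14)) - 42693)*(-109225/4) = ((7/2 + 61/14) - 42693)*(-109225/4) = (55/7 - 42693)*(-109225/4) = -298796/7*(-109225/4) = 8158998275/7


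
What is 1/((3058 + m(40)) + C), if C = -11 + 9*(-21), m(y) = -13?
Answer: 1/2845 ≈ 0.00035149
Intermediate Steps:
C = -200 (C = -11 - 189 = -200)
1/((3058 + m(40)) + C) = 1/((3058 - 13) - 200) = 1/(3045 - 200) = 1/2845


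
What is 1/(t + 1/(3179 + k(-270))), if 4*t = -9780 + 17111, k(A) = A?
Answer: 11636/21325883 ≈ 0.00054563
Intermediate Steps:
t = 7331/4 (t = (-9780 + 17111)/4 = (¼)*7331 = 7331/4 ≈ 1832.8)
1/(t + 1/(3179 + k(-270))) = 1/(7331/4 + 1/(3179 - 270)) = 1/(7331/4 + 1/2909) = 1/(21325883/11636) = 11636/21325883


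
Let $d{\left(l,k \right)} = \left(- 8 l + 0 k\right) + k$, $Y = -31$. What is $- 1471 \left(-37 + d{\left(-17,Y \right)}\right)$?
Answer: $-100028$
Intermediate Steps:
$d{\left(l,k \right)} = k - 8 l$ ($d{\left(l,k \right)} = \left(- 8 l + 0\right) + k = - 8 l + k = k - 8 l$)
$- 1471 \left(-37 + d{\left(-17,Y \right)}\right) = - 1471 \left(-37 - -105\right) = - 1471 \left(-37 + \left(-31 + 136\right)\right) = - 1471 \left(-37 + 105\right) = \left(-1471\right) 68 = -100028$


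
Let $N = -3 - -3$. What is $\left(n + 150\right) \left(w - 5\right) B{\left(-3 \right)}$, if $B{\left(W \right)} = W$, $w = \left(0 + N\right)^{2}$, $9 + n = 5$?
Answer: $2190$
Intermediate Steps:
$n = -4$ ($n = -9 + 5 = -4$)
$N = 0$ ($N = -3 + 3 = 0$)
$w = 0$ ($w = \left(0 + 0\right)^{2} = 0^{2} = 0$)
$\left(n + 150\right) \left(w - 5\right) B{\left(-3 \right)} = \left(-4 + 150\right) \left(0 - 5\right) \left(-3\right) = 146 \left(\left(-5\right) \left(-3\right)\right) = 146 \cdot 15 = 2190$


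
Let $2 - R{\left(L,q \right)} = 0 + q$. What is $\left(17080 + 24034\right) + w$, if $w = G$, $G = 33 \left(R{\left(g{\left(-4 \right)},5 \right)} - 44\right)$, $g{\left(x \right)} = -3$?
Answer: $39563$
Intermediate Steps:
$R{\left(L,q \right)} = 2 - q$ ($R{\left(L,q \right)} = 2 - \left(0 + q\right) = 2 - q$)
$G = -1551$ ($G = 33 \left(\left(2 - 5\right) - 44\right) = 33 \left(-3 - 44\right) = 33 \left(-47\right) = -1551$)
$w = -1551$
$\left(17080 + 24034\right) + w = \left(17080 + 24034\right) - 1551 = 41114 - 1551 = 39563$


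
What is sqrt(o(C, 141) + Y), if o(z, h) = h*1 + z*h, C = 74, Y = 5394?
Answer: sqrt(15969) ≈ 126.37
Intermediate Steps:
o(z, h) = h + h*z
sqrt(o(C, 141) + Y) = sqrt(141*(1 + 74) + 5394) = sqrt(141*75 + 5394) = sqrt(10575 + 5394) = sqrt(15969)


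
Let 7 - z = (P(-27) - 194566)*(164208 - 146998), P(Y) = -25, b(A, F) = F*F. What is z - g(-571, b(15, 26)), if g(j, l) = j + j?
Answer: 3348912259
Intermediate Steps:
b(A, F) = F²
g(j, l) = 2*j
z = 3348911117 (z = 7 - (-25 - 194566)*(164208 - 146998) = 7 - (-194591)*17210 = 7 - 1*(-3348911110) = 7 + 3348911110 = 3348911117)
z - g(-571, b(15, 26)) = 3348911117 - 2*(-571) = 3348911117 - 1*(-1142) = 3348911117 + 1142 = 3348912259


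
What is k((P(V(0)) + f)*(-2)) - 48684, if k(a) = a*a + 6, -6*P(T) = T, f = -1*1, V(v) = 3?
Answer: -48669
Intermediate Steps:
f = -1
P(T) = -T/6
k(a) = 6 + a**2 (k(a) = a**2 + 6 = 6 + a**2)
k((P(V(0)) + f)*(-2)) - 48684 = (6 + ((-1/6*3 - 1)*(-2))**2) - 48684 = (6 + ((-1/2 - 1)*(-2))**2) - 48684 = (6 + (-3/2*(-2))**2) - 48684 = (6 + 3**2) - 48684 = (6 + 9) - 48684 = 15 - 48684 = -48669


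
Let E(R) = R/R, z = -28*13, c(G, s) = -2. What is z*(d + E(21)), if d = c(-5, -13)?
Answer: 364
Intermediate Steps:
z = -364
d = -2
E(R) = 1
z*(d + E(21)) = -364*(-2 + 1) = -364*(-1) = 364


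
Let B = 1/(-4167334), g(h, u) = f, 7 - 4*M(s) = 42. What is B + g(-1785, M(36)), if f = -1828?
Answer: -7617886553/4167334 ≈ -1828.0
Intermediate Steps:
M(s) = -35/4 (M(s) = 7/4 - ¼*42 = 7/4 - 21/2 = -35/4)
g(h, u) = -1828
B = -1/4167334 ≈ -2.3996e-7
B + g(-1785, M(36)) = -1/4167334 - 1828 = -7617886553/4167334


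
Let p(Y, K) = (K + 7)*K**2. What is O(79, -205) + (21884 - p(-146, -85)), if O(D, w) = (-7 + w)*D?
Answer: 568686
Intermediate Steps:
p(Y, K) = K**2*(7 + K) (p(Y, K) = (7 + K)*K**2 = K**2*(7 + K))
O(D, w) = D*(-7 + w)
O(79, -205) + (21884 - p(-146, -85)) = 79*(-7 - 205) + (21884 - (-85)**2*(7 - 85)) = 79*(-212) + (21884 - 7225*(-78)) = -16748 + (21884 - 1*(-563550)) = -16748 + (21884 + 563550) = -16748 + 585434 = 568686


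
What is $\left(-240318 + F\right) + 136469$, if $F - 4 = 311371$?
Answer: $207526$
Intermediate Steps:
$F = 311375$ ($F = 4 + 311371 = 311375$)
$\left(-240318 + F\right) + 136469 = \left(-240318 + 311375\right) + 136469 = 71057 + 136469 = 207526$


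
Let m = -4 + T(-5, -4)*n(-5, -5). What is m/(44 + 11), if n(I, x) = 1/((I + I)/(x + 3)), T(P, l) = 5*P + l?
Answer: -49/275 ≈ -0.17818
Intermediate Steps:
T(P, l) = l + 5*P
n(I, x) = (3 + x)/(2*I) (n(I, x) = 1/((2*I)/(3 + x)) = 1/(2*I/(3 + x)) = (3 + x)/(2*I))
m = -49/5 (m = -4 + (-4 + 5*(-5))*((½)*(3 - 5)/(-5)) = -4 + (-4 - 25)*((½)*(-⅕)*(-2)) = -4 - 29*⅕ = -4 - 29/5 = -49/5 ≈ -9.8000)
m/(44 + 11) = -49/(5*(44 + 11)) = -49/5/55 = -49/5*1/55 = -49/275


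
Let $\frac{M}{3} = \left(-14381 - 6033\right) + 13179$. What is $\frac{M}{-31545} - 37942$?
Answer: $- \frac{79790579}{2103} \approx -37941.0$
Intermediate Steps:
$M = -21705$ ($M = 3 \left(\left(-14381 - 6033\right) + 13179\right) = 3 \left(-20414 + 13179\right) = 3 \left(-7235\right) = -21705$)
$\frac{M}{-31545} - 37942 = - \frac{21705}{-31545} - 37942 = \left(-21705\right) \left(- \frac{1}{31545}\right) - 37942 = \frac{1447}{2103} - 37942 = - \frac{79790579}{2103}$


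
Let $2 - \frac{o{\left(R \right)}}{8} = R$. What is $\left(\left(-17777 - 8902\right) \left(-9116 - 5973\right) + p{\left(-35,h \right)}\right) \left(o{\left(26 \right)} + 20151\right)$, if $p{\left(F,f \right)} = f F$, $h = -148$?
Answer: $8034787070949$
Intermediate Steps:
$p{\left(F,f \right)} = F f$
$o{\left(R \right)} = 16 - 8 R$
$\left(\left(-17777 - 8902\right) \left(-9116 - 5973\right) + p{\left(-35,h \right)}\right) \left(o{\left(26 \right)} + 20151\right) = \left(\left(-17777 - 8902\right) \left(-9116 - 5973\right) - -5180\right) \left(\left(16 - 208\right) + 20151\right) = \left(\left(-26679\right) \left(-15089\right) + 5180\right) \left(\left(16 - 208\right) + 20151\right) = \left(402559431 + 5180\right) \left(-192 + 20151\right) = 402564611 \cdot 19959 = 8034787070949$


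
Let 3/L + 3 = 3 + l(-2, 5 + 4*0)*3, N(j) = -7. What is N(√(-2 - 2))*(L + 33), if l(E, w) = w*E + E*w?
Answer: -4613/20 ≈ -230.65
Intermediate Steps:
l(E, w) = 2*E*w (l(E, w) = E*w + E*w = 2*E*w)
L = -1/20 (L = 3/(-3 + (3 + (2*(-2)*(5 + 4*0))*3)) = 3/(-3 + (3 + (2*(-2)*(5 + 0))*3)) = 3/(-3 + (3 + (2*(-2)*5)*3)) = 3/(-3 + (3 - 20*3)) = 3/(-3 + (3 - 60)) = 3/(-3 - 57) = 3/(-60) = 3*(-1/60) = -1/20 ≈ -0.050000)
N(√(-2 - 2))*(L + 33) = -7*(-1/20 + 33) = -7*659/20 = -4613/20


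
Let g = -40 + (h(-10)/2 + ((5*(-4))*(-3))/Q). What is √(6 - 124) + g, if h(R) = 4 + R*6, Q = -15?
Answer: -72 + I*√118 ≈ -72.0 + 10.863*I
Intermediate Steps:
h(R) = 4 + 6*R
g = -72 (g = -40 + ((4 + 6*(-10))/2 + ((5*(-4))*(-3))/(-15)) = -40 + ((4 - 60)*(½) - 20*(-3)*(-1/15)) = -40 + (-56*½ + 60*(-1/15)) = -40 + (-28 - 4) = -40 - 32 = -72)
√(6 - 124) + g = √(6 - 124) - 72 = √(-118) - 72 = I*√118 - 72 = -72 + I*√118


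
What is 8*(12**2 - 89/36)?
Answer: 10190/9 ≈ 1132.2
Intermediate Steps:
8*(12**2 - 89/36) = 8*(144 - 89*1/36) = 8*(144 - 89/36) = 8*(5095/36) = 10190/9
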